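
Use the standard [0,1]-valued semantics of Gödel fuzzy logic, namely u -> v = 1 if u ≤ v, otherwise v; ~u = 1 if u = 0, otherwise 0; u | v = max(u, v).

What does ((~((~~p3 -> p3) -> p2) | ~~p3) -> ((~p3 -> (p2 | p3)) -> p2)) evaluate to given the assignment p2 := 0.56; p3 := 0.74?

0.56

~p3: Gödel ¬ of 0.74 = 0 (operand ≠ 0)
~~p3: Gödel ¬ of 0 = 1 (operand is 0)
(~~p3 -> p3): 1 > 0.74, so result = 0.74
((~~p3 -> p3) -> p2): 0.74 > 0.56, so result = 0.56
~((~~p3 -> p3) -> p2): Gödel ¬ of 0.56 = 0 (operand ≠ 0)
~p3: Gödel ¬ of 0.74 = 0 (operand ≠ 0)
~~p3: Gödel ¬ of 0 = 1 (operand is 0)
(~((~~p3 -> p3) -> p2) | ~~p3) = max(0, 1) = 1
~p3: Gödel ¬ of 0.74 = 0 (operand ≠ 0)
(p2 | p3) = max(0.56, 0.74) = 0.74
(~p3 -> (p2 | p3)): 0 ≤ 0.74, so result = 1
((~p3 -> (p2 | p3)) -> p2): 1 > 0.56, so result = 0.56
((~((~~p3 -> p3) -> p2) | ~~p3) -> ((~p3 -> (p2 | p3)) -> p2)): 1 > 0.56, so result = 0.56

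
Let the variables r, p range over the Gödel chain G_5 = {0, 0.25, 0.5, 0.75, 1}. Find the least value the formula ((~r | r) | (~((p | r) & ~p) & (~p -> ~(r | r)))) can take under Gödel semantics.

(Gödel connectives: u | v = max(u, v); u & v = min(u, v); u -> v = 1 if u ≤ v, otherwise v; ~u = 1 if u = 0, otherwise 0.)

0.25

The minimum is attained at r = 0.25, p = 0:
  ~r: Gödel ¬ of 0.25 = 0 (operand ≠ 0)
  (~r | r) = max(0, 0.25) = 0.25
  (p | r) = max(0, 0.25) = 0.25
  ~p: Gödel ¬ of 0 = 1 (operand is 0)
  ((p | r) & ~p) = min(0.25, 1) = 0.25
  ~((p | r) & ~p): Gödel ¬ of 0.25 = 0 (operand ≠ 0)
  ~p: Gödel ¬ of 0 = 1 (operand is 0)
  (r | r) = max(0.25, 0.25) = 0.25
  ~(r | r): Gödel ¬ of 0.25 = 0 (operand ≠ 0)
  (~p -> ~(r | r)): 1 > 0, so result = 0
  (~((p | r) & ~p) & (~p -> ~(r | r))) = min(0, 0) = 0
  ((~r | r) | (~((p | r) & ~p) & (~p -> ~(r | r)))) = max(0.25, 0) = 0.25
Checking all 25 assignments confirms none give a value below 0.25.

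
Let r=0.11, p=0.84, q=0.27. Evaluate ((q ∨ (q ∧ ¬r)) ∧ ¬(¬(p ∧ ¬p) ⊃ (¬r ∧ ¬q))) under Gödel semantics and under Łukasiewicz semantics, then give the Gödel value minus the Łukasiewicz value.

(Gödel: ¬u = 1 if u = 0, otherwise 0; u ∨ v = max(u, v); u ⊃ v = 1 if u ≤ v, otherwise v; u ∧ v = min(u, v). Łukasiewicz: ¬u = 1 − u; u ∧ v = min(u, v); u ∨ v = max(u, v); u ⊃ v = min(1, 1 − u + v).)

0.16

Gödel evaluation:
  ¬r: Gödel ¬ of 0.11 = 0 (operand ≠ 0)
  (q ∧ ¬r) = min(0.27, 0) = 0
  (q ∨ (q ∧ ¬r)) = max(0.27, 0) = 0.27
  ¬p: Gödel ¬ of 0.84 = 0 (operand ≠ 0)
  (p ∧ ¬p) = min(0.84, 0) = 0
  ¬(p ∧ ¬p): Gödel ¬ of 0 = 1 (operand is 0)
  ¬r: Gödel ¬ of 0.11 = 0 (operand ≠ 0)
  ¬q: Gödel ¬ of 0.27 = 0 (operand ≠ 0)
  (¬r ∧ ¬q) = min(0, 0) = 0
  (¬(p ∧ ¬p) ⊃ (¬r ∧ ¬q)): 1 > 0, so result = 0
  ¬(¬(p ∧ ¬p) ⊃ (¬r ∧ ¬q)): Gödel ¬ of 0 = 1 (operand is 0)
  ((q ∨ (q ∧ ¬r)) ∧ ¬(¬(p ∧ ¬p) ⊃ (¬r ∧ ¬q))) = min(0.27, 1) = 0.27
  Gödel value = 0.27
Łukasiewicz evaluation:
  ¬r: Łukasiewicz ¬ gives 1 − 0.11 = 0.89
  (q ∧ ¬r) = min(0.27, 0.89) = 0.27
  (q ∨ (q ∧ ¬r)) = max(0.27, 0.27) = 0.27
  ¬p: Łukasiewicz ¬ gives 1 − 0.84 = 0.16
  (p ∧ ¬p) = min(0.84, 0.16) = 0.16
  ¬(p ∧ ¬p): Łukasiewicz ¬ gives 1 − 0.16 = 0.84
  ¬r: Łukasiewicz ¬ gives 1 − 0.11 = 0.89
  ¬q: Łukasiewicz ¬ gives 1 − 0.27 = 0.73
  (¬r ∧ ¬q) = min(0.89, 0.73) = 0.73
  (¬(p ∧ ¬p) ⊃ (¬r ∧ ¬q)): min(1, 1 − 0.84 + 0.73) = 0.89
  ¬(¬(p ∧ ¬p) ⊃ (¬r ∧ ¬q)): Łukasiewicz ¬ gives 1 − 0.89 = 0.11
  ((q ∨ (q ∧ ¬r)) ∧ ¬(¬(p ∧ ¬p) ⊃ (¬r ∧ ¬q))) = min(0.27, 0.11) = 0.11
  Łukasiewicz value = 0.11
Difference: 0.27 − 0.11 = 0.16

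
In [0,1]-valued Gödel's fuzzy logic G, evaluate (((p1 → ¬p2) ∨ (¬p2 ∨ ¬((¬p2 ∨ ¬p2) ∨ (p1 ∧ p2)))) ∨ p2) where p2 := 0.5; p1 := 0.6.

¬p2: Gödel ¬ of 0.5 = 0 (operand ≠ 0)
(p1 → ¬p2): 0.6 > 0, so result = 0
¬p2: Gödel ¬ of 0.5 = 0 (operand ≠ 0)
¬p2: Gödel ¬ of 0.5 = 0 (operand ≠ 0)
¬p2: Gödel ¬ of 0.5 = 0 (operand ≠ 0)
(¬p2 ∨ ¬p2) = max(0, 0) = 0
(p1 ∧ p2) = min(0.6, 0.5) = 0.5
((¬p2 ∨ ¬p2) ∨ (p1 ∧ p2)) = max(0, 0.5) = 0.5
¬((¬p2 ∨ ¬p2) ∨ (p1 ∧ p2)): Gödel ¬ of 0.5 = 0 (operand ≠ 0)
(¬p2 ∨ ¬((¬p2 ∨ ¬p2) ∨ (p1 ∧ p2))) = max(0, 0) = 0
((p1 → ¬p2) ∨ (¬p2 ∨ ¬((¬p2 ∨ ¬p2) ∨ (p1 ∧ p2)))) = max(0, 0) = 0
(((p1 → ¬p2) ∨ (¬p2 ∨ ¬((¬p2 ∨ ¬p2) ∨ (p1 ∧ p2)))) ∨ p2) = max(0, 0.5) = 0.5

0.50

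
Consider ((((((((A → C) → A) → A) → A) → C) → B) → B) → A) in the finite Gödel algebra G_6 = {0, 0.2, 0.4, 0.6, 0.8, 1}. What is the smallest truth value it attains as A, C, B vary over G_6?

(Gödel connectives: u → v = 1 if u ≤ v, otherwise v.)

0.00

The minimum is attained at A = 0, C = 0, B = 0:
  (A → C): 0 ≤ 0, so result = 1
  ((A → C) → A): 1 > 0, so result = 0
  (((A → C) → A) → A): 0 ≤ 0, so result = 1
  ((((A → C) → A) → A) → A): 1 > 0, so result = 0
  (((((A → C) → A) → A) → A) → C): 0 ≤ 0, so result = 1
  ((((((A → C) → A) → A) → A) → C) → B): 1 > 0, so result = 0
  (((((((A → C) → A) → A) → A) → C) → B) → B): 0 ≤ 0, so result = 1
  ((((((((A → C) → A) → A) → A) → C) → B) → B) → A): 1 > 0, so result = 0
Checking all 216 assignments confirms none give a value below 0.00.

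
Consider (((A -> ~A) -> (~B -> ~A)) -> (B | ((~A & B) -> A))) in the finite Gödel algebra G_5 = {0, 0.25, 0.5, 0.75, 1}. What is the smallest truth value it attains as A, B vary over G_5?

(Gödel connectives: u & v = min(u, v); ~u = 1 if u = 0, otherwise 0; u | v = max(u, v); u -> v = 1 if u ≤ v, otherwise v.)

0.25

The minimum is attained at A = 0, B = 0.25:
  ~A: Gödel ¬ of 0 = 1 (operand is 0)
  (A -> ~A): 0 ≤ 1, so result = 1
  ~B: Gödel ¬ of 0.25 = 0 (operand ≠ 0)
  ~A: Gödel ¬ of 0 = 1 (operand is 0)
  (~B -> ~A): 0 ≤ 1, so result = 1
  ((A -> ~A) -> (~B -> ~A)): 1 ≤ 1, so result = 1
  ~A: Gödel ¬ of 0 = 1 (operand is 0)
  (~A & B) = min(1, 0.25) = 0.25
  ((~A & B) -> A): 0.25 > 0, so result = 0
  (B | ((~A & B) -> A)) = max(0.25, 0) = 0.25
  (((A -> ~A) -> (~B -> ~A)) -> (B | ((~A & B) -> A))): 1 > 0.25, so result = 0.25
Checking all 25 assignments confirms none give a value below 0.25.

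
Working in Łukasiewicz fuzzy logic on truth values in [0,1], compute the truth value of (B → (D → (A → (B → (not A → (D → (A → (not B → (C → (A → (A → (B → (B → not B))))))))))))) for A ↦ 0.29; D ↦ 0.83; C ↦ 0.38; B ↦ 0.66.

1.00

not A: Łukasiewicz ¬ gives 1 − 0.29 = 0.71
not B: Łukasiewicz ¬ gives 1 − 0.66 = 0.34
not B: Łukasiewicz ¬ gives 1 − 0.66 = 0.34
(B → not B): min(1, 1 − 0.66 + 0.34) = 0.68
(B → (B → not B)): min(1, 1 − 0.66 + 0.68) = 1
(A → (B → (B → not B))): min(1, 1 − 0.29 + 1) = 1
(A → (A → (B → (B → not B)))): min(1, 1 − 0.29 + 1) = 1
(C → (A → (A → (B → (B → not B))))): min(1, 1 − 0.38 + 1) = 1
(not B → (C → (A → (A → (B → (B → not B)))))): min(1, 1 − 0.34 + 1) = 1
(A → (not B → (C → (A → (A → (B → (B → not B))))))): min(1, 1 − 0.29 + 1) = 1
(D → (A → (not B → (C → (A → (A → (B → (B → not B)))))))): min(1, 1 − 0.83 + 1) = 1
(not A → (D → (A → (not B → (C → (A → (A → (B → (B → not B))))))))): min(1, 1 − 0.71 + 1) = 1
(B → (not A → (D → (A → (not B → (C → (A → (A → (B → (B → not B)))))))))): min(1, 1 − 0.66 + 1) = 1
(A → (B → (not A → (D → (A → (not B → (C → (A → (A → (B → (B → not B))))))))))): min(1, 1 − 0.29 + 1) = 1
(D → (A → (B → (not A → (D → (A → (not B → (C → (A → (A → (B → (B → not B)))))))))))): min(1, 1 − 0.83 + 1) = 1
(B → (D → (A → (B → (not A → (D → (A → (not B → (C → (A → (A → (B → (B → not B))))))))))))): min(1, 1 − 0.66 + 1) = 1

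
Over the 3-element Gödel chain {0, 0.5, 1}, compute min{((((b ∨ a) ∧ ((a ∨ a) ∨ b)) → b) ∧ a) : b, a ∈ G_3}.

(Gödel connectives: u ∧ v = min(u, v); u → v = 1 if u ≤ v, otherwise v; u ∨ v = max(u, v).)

0.00

The minimum is attained at b = 0, a = 0:
  (b ∨ a) = max(0, 0) = 0
  (a ∨ a) = max(0, 0) = 0
  ((a ∨ a) ∨ b) = max(0, 0) = 0
  ((b ∨ a) ∧ ((a ∨ a) ∨ b)) = min(0, 0) = 0
  (((b ∨ a) ∧ ((a ∨ a) ∨ b)) → b): 0 ≤ 0, so result = 1
  ((((b ∨ a) ∧ ((a ∨ a) ∨ b)) → b) ∧ a) = min(1, 0) = 0
Checking all 9 assignments confirms none give a value below 0.00.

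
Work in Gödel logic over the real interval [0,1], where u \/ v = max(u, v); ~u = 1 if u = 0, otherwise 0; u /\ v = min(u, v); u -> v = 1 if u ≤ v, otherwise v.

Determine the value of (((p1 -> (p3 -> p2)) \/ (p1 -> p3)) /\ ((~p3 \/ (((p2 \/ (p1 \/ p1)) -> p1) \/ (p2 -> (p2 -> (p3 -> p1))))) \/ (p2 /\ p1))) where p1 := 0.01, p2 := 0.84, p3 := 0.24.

0.01

(p3 -> p2): 0.24 ≤ 0.84, so result = 1
(p1 -> (p3 -> p2)): 0.01 ≤ 1, so result = 1
(p1 -> p3): 0.01 ≤ 0.24, so result = 1
((p1 -> (p3 -> p2)) \/ (p1 -> p3)) = max(1, 1) = 1
~p3: Gödel ¬ of 0.24 = 0 (operand ≠ 0)
(p1 \/ p1) = max(0.01, 0.01) = 0.01
(p2 \/ (p1 \/ p1)) = max(0.84, 0.01) = 0.84
((p2 \/ (p1 \/ p1)) -> p1): 0.84 > 0.01, so result = 0.01
(p3 -> p1): 0.24 > 0.01, so result = 0.01
(p2 -> (p3 -> p1)): 0.84 > 0.01, so result = 0.01
(p2 -> (p2 -> (p3 -> p1))): 0.84 > 0.01, so result = 0.01
(((p2 \/ (p1 \/ p1)) -> p1) \/ (p2 -> (p2 -> (p3 -> p1)))) = max(0.01, 0.01) = 0.01
(~p3 \/ (((p2 \/ (p1 \/ p1)) -> p1) \/ (p2 -> (p2 -> (p3 -> p1))))) = max(0, 0.01) = 0.01
(p2 /\ p1) = min(0.84, 0.01) = 0.01
((~p3 \/ (((p2 \/ (p1 \/ p1)) -> p1) \/ (p2 -> (p2 -> (p3 -> p1))))) \/ (p2 /\ p1)) = max(0.01, 0.01) = 0.01
(((p1 -> (p3 -> p2)) \/ (p1 -> p3)) /\ ((~p3 \/ (((p2 \/ (p1 \/ p1)) -> p1) \/ (p2 -> (p2 -> (p3 -> p1))))) \/ (p2 /\ p1))) = min(1, 0.01) = 0.01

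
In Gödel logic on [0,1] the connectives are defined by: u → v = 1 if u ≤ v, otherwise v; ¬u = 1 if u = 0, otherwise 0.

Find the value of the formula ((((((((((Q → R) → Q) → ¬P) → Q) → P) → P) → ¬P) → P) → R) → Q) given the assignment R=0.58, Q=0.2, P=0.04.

(Q → R): 0.2 ≤ 0.58, so result = 1
((Q → R) → Q): 1 > 0.2, so result = 0.2
¬P: Gödel ¬ of 0.04 = 0 (operand ≠ 0)
(((Q → R) → Q) → ¬P): 0.2 > 0, so result = 0
((((Q → R) → Q) → ¬P) → Q): 0 ≤ 0.2, so result = 1
(((((Q → R) → Q) → ¬P) → Q) → P): 1 > 0.04, so result = 0.04
((((((Q → R) → Q) → ¬P) → Q) → P) → P): 0.04 ≤ 0.04, so result = 1
¬P: Gödel ¬ of 0.04 = 0 (operand ≠ 0)
(((((((Q → R) → Q) → ¬P) → Q) → P) → P) → ¬P): 1 > 0, so result = 0
((((((((Q → R) → Q) → ¬P) → Q) → P) → P) → ¬P) → P): 0 ≤ 0.04, so result = 1
(((((((((Q → R) → Q) → ¬P) → Q) → P) → P) → ¬P) → P) → R): 1 > 0.58, so result = 0.58
((((((((((Q → R) → Q) → ¬P) → Q) → P) → P) → ¬P) → P) → R) → Q): 0.58 > 0.2, so result = 0.2

0.20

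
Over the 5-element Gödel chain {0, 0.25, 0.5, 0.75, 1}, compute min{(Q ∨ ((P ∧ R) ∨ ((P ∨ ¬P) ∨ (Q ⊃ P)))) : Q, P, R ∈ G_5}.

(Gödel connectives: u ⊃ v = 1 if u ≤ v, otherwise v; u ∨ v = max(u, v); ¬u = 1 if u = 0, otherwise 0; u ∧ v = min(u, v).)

The minimum is attained at Q = 0.5, P = 0.25, R = 0:
  (P ∧ R) = min(0.25, 0) = 0
  ¬P: Gödel ¬ of 0.25 = 0 (operand ≠ 0)
  (P ∨ ¬P) = max(0.25, 0) = 0.25
  (Q ⊃ P): 0.5 > 0.25, so result = 0.25
  ((P ∨ ¬P) ∨ (Q ⊃ P)) = max(0.25, 0.25) = 0.25
  ((P ∧ R) ∨ ((P ∨ ¬P) ∨ (Q ⊃ P))) = max(0, 0.25) = 0.25
  (Q ∨ ((P ∧ R) ∨ ((P ∨ ¬P) ∨ (Q ⊃ P)))) = max(0.5, 0.25) = 0.5
Checking all 125 assignments confirms none give a value below 0.50.

0.50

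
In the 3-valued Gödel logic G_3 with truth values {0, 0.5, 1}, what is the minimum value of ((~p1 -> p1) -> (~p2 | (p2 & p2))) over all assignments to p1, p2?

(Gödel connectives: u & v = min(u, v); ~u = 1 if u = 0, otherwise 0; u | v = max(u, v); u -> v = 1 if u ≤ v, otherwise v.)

The minimum is attained at p1 = 0.5, p2 = 0.5:
  ~p1: Gödel ¬ of 0.5 = 0 (operand ≠ 0)
  (~p1 -> p1): 0 ≤ 0.5, so result = 1
  ~p2: Gödel ¬ of 0.5 = 0 (operand ≠ 0)
  (p2 & p2) = min(0.5, 0.5) = 0.5
  (~p2 | (p2 & p2)) = max(0, 0.5) = 0.5
  ((~p1 -> p1) -> (~p2 | (p2 & p2))): 1 > 0.5, so result = 0.5
Checking all 9 assignments confirms none give a value below 0.50.

0.50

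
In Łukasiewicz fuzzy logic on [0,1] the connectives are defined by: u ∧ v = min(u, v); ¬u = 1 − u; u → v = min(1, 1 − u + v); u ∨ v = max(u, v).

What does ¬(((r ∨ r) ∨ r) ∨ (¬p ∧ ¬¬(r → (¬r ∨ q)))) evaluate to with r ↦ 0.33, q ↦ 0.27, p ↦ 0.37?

(r ∨ r) = max(0.33, 0.33) = 0.33
((r ∨ r) ∨ r) = max(0.33, 0.33) = 0.33
¬p: Łukasiewicz ¬ gives 1 − 0.37 = 0.63
¬r: Łukasiewicz ¬ gives 1 − 0.33 = 0.67
(¬r ∨ q) = max(0.67, 0.27) = 0.67
(r → (¬r ∨ q)): min(1, 1 − 0.33 + 0.67) = 1
¬(r → (¬r ∨ q)): Łukasiewicz ¬ gives 1 − 1 = 0
¬¬(r → (¬r ∨ q)): Łukasiewicz ¬ gives 1 − 0 = 1
(¬p ∧ ¬¬(r → (¬r ∨ q))) = min(0.63, 1) = 0.63
(((r ∨ r) ∨ r) ∨ (¬p ∧ ¬¬(r → (¬r ∨ q)))) = max(0.33, 0.63) = 0.63
¬(((r ∨ r) ∨ r) ∨ (¬p ∧ ¬¬(r → (¬r ∨ q)))): Łukasiewicz ¬ gives 1 − 0.63 = 0.37

0.37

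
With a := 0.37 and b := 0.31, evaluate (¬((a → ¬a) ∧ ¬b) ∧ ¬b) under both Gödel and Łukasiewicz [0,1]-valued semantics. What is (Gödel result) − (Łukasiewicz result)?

Gödel evaluation:
  ¬a: Gödel ¬ of 0.37 = 0 (operand ≠ 0)
  (a → ¬a): 0.37 > 0, so result = 0
  ¬b: Gödel ¬ of 0.31 = 0 (operand ≠ 0)
  ((a → ¬a) ∧ ¬b) = min(0, 0) = 0
  ¬((a → ¬a) ∧ ¬b): Gödel ¬ of 0 = 1 (operand is 0)
  ¬b: Gödel ¬ of 0.31 = 0 (operand ≠ 0)
  (¬((a → ¬a) ∧ ¬b) ∧ ¬b) = min(1, 0) = 0
  Gödel value = 0
Łukasiewicz evaluation:
  ¬a: Łukasiewicz ¬ gives 1 − 0.37 = 0.63
  (a → ¬a): min(1, 1 − 0.37 + 0.63) = 1
  ¬b: Łukasiewicz ¬ gives 1 − 0.31 = 0.69
  ((a → ¬a) ∧ ¬b) = min(1, 0.69) = 0.69
  ¬((a → ¬a) ∧ ¬b): Łukasiewicz ¬ gives 1 − 0.69 = 0.31
  ¬b: Łukasiewicz ¬ gives 1 − 0.31 = 0.69
  (¬((a → ¬a) ∧ ¬b) ∧ ¬b) = min(0.31, 0.69) = 0.31
  Łukasiewicz value = 0.31
Difference: 0 − 0.31 = -0.31

-0.31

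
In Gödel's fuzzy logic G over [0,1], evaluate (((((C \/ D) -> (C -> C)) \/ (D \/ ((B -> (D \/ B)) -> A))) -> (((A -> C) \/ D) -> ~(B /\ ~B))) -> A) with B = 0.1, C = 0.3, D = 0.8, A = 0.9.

(C \/ D) = max(0.3, 0.8) = 0.8
(C -> C): 0.3 ≤ 0.3, so result = 1
((C \/ D) -> (C -> C)): 0.8 ≤ 1, so result = 1
(D \/ B) = max(0.8, 0.1) = 0.8
(B -> (D \/ B)): 0.1 ≤ 0.8, so result = 1
((B -> (D \/ B)) -> A): 1 > 0.9, so result = 0.9
(D \/ ((B -> (D \/ B)) -> A)) = max(0.8, 0.9) = 0.9
(((C \/ D) -> (C -> C)) \/ (D \/ ((B -> (D \/ B)) -> A))) = max(1, 0.9) = 1
(A -> C): 0.9 > 0.3, so result = 0.3
((A -> C) \/ D) = max(0.3, 0.8) = 0.8
~B: Gödel ¬ of 0.1 = 0 (operand ≠ 0)
(B /\ ~B) = min(0.1, 0) = 0
~(B /\ ~B): Gödel ¬ of 0 = 1 (operand is 0)
(((A -> C) \/ D) -> ~(B /\ ~B)): 0.8 ≤ 1, so result = 1
((((C \/ D) -> (C -> C)) \/ (D \/ ((B -> (D \/ B)) -> A))) -> (((A -> C) \/ D) -> ~(B /\ ~B))): 1 ≤ 1, so result = 1
(((((C \/ D) -> (C -> C)) \/ (D \/ ((B -> (D \/ B)) -> A))) -> (((A -> C) \/ D) -> ~(B /\ ~B))) -> A): 1 > 0.9, so result = 0.9

0.90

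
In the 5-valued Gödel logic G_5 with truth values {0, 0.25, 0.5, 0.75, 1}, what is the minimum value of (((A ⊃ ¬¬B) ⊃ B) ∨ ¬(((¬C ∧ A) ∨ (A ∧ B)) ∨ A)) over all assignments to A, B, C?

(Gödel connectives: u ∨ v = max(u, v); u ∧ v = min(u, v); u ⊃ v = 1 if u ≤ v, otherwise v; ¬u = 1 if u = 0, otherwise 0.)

The minimum is attained at A = 0.25, B = 0.25, C = 0:
  ¬B: Gödel ¬ of 0.25 = 0 (operand ≠ 0)
  ¬¬B: Gödel ¬ of 0 = 1 (operand is 0)
  (A ⊃ ¬¬B): 0.25 ≤ 1, so result = 1
  ((A ⊃ ¬¬B) ⊃ B): 1 > 0.25, so result = 0.25
  ¬C: Gödel ¬ of 0 = 1 (operand is 0)
  (¬C ∧ A) = min(1, 0.25) = 0.25
  (A ∧ B) = min(0.25, 0.25) = 0.25
  ((¬C ∧ A) ∨ (A ∧ B)) = max(0.25, 0.25) = 0.25
  (((¬C ∧ A) ∨ (A ∧ B)) ∨ A) = max(0.25, 0.25) = 0.25
  ¬(((¬C ∧ A) ∨ (A ∧ B)) ∨ A): Gödel ¬ of 0.25 = 0 (operand ≠ 0)
  (((A ⊃ ¬¬B) ⊃ B) ∨ ¬(((¬C ∧ A) ∨ (A ∧ B)) ∨ A)) = max(0.25, 0) = 0.25
Checking all 125 assignments confirms none give a value below 0.25.

0.25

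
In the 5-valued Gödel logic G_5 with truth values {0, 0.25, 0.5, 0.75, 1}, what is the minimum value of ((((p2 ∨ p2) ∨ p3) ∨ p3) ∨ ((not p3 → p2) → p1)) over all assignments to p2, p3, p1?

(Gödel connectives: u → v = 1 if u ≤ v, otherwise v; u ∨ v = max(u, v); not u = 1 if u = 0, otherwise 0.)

The minimum is attained at p2 = 0, p3 = 0.25, p1 = 0:
  (p2 ∨ p2) = max(0, 0) = 0
  ((p2 ∨ p2) ∨ p3) = max(0, 0.25) = 0.25
  (((p2 ∨ p2) ∨ p3) ∨ p3) = max(0.25, 0.25) = 0.25
  not p3: Gödel ¬ of 0.25 = 0 (operand ≠ 0)
  (not p3 → p2): 0 ≤ 0, so result = 1
  ((not p3 → p2) → p1): 1 > 0, so result = 0
  ((((p2 ∨ p2) ∨ p3) ∨ p3) ∨ ((not p3 → p2) → p1)) = max(0.25, 0) = 0.25
Checking all 125 assignments confirms none give a value below 0.25.

0.25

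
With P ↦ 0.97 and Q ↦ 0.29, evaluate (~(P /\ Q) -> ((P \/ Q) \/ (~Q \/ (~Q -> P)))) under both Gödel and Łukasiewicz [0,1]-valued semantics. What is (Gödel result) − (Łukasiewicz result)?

Gödel evaluation:
  (P /\ Q) = min(0.97, 0.29) = 0.29
  ~(P /\ Q): Gödel ¬ of 0.29 = 0 (operand ≠ 0)
  (P \/ Q) = max(0.97, 0.29) = 0.97
  ~Q: Gödel ¬ of 0.29 = 0 (operand ≠ 0)
  ~Q: Gödel ¬ of 0.29 = 0 (operand ≠ 0)
  (~Q -> P): 0 ≤ 0.97, so result = 1
  (~Q \/ (~Q -> P)) = max(0, 1) = 1
  ((P \/ Q) \/ (~Q \/ (~Q -> P))) = max(0.97, 1) = 1
  (~(P /\ Q) -> ((P \/ Q) \/ (~Q \/ (~Q -> P)))): 0 ≤ 1, so result = 1
  Gödel value = 1
Łukasiewicz evaluation:
  (P /\ Q) = min(0.97, 0.29) = 0.29
  ~(P /\ Q): Łukasiewicz ¬ gives 1 − 0.29 = 0.71
  (P \/ Q) = max(0.97, 0.29) = 0.97
  ~Q: Łukasiewicz ¬ gives 1 − 0.29 = 0.71
  ~Q: Łukasiewicz ¬ gives 1 − 0.29 = 0.71
  (~Q -> P): min(1, 1 − 0.71 + 0.97) = 1
  (~Q \/ (~Q -> P)) = max(0.71, 1) = 1
  ((P \/ Q) \/ (~Q \/ (~Q -> P))) = max(0.97, 1) = 1
  (~(P /\ Q) -> ((P \/ Q) \/ (~Q \/ (~Q -> P)))): min(1, 1 − 0.71 + 1) = 1
  Łukasiewicz value = 1
Difference: 1 − 1 = 0.00

0.00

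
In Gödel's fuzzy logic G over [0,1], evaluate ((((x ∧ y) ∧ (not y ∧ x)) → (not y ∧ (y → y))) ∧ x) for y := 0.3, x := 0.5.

0.50

(x ∧ y) = min(0.5, 0.3) = 0.3
not y: Gödel ¬ of 0.3 = 0 (operand ≠ 0)
(not y ∧ x) = min(0, 0.5) = 0
((x ∧ y) ∧ (not y ∧ x)) = min(0.3, 0) = 0
not y: Gödel ¬ of 0.3 = 0 (operand ≠ 0)
(y → y): 0.3 ≤ 0.3, so result = 1
(not y ∧ (y → y)) = min(0, 1) = 0
(((x ∧ y) ∧ (not y ∧ x)) → (not y ∧ (y → y))): 0 ≤ 0, so result = 1
((((x ∧ y) ∧ (not y ∧ x)) → (not y ∧ (y → y))) ∧ x) = min(1, 0.5) = 0.5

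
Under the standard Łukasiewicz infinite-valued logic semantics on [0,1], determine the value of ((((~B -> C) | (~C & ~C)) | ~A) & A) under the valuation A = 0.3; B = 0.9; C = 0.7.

~B: Łukasiewicz ¬ gives 1 − 0.9 = 0.1
(~B -> C): min(1, 1 − 0.1 + 0.7) = 1
~C: Łukasiewicz ¬ gives 1 − 0.7 = 0.3
~C: Łukasiewicz ¬ gives 1 − 0.7 = 0.3
(~C & ~C) = min(0.3, 0.3) = 0.3
((~B -> C) | (~C & ~C)) = max(1, 0.3) = 1
~A: Łukasiewicz ¬ gives 1 − 0.3 = 0.7
(((~B -> C) | (~C & ~C)) | ~A) = max(1, 0.7) = 1
((((~B -> C) | (~C & ~C)) | ~A) & A) = min(1, 0.3) = 0.3

0.30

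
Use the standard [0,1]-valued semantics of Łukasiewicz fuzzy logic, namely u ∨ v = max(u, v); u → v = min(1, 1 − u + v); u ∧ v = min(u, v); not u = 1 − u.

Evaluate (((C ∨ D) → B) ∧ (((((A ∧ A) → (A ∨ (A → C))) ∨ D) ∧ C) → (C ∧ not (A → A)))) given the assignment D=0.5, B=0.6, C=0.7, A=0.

(C ∨ D) = max(0.7, 0.5) = 0.7
((C ∨ D) → B): min(1, 1 − 0.7 + 0.6) = 0.9
(A ∧ A) = min(0, 0) = 0
(A → C): min(1, 1 − 0 + 0.7) = 1
(A ∨ (A → C)) = max(0, 1) = 1
((A ∧ A) → (A ∨ (A → C))): min(1, 1 − 0 + 1) = 1
(((A ∧ A) → (A ∨ (A → C))) ∨ D) = max(1, 0.5) = 1
((((A ∧ A) → (A ∨ (A → C))) ∨ D) ∧ C) = min(1, 0.7) = 0.7
(A → A): min(1, 1 − 0 + 0) = 1
not (A → A): Łukasiewicz ¬ gives 1 − 1 = 0
(C ∧ not (A → A)) = min(0.7, 0) = 0
(((((A ∧ A) → (A ∨ (A → C))) ∨ D) ∧ C) → (C ∧ not (A → A))): min(1, 1 − 0.7 + 0) = 0.3
(((C ∨ D) → B) ∧ (((((A ∧ A) → (A ∨ (A → C))) ∨ D) ∧ C) → (C ∧ not (A → A)))) = min(0.9, 0.3) = 0.3

0.30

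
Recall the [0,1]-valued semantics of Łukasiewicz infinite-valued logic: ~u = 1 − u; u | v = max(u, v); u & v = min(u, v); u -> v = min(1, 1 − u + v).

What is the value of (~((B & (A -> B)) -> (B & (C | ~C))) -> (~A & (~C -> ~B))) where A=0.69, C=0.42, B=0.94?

(A -> B): min(1, 1 − 0.69 + 0.94) = 1
(B & (A -> B)) = min(0.94, 1) = 0.94
~C: Łukasiewicz ¬ gives 1 − 0.42 = 0.58
(C | ~C) = max(0.42, 0.58) = 0.58
(B & (C | ~C)) = min(0.94, 0.58) = 0.58
((B & (A -> B)) -> (B & (C | ~C))): min(1, 1 − 0.94 + 0.58) = 0.64
~((B & (A -> B)) -> (B & (C | ~C))): Łukasiewicz ¬ gives 1 − 0.64 = 0.36
~A: Łukasiewicz ¬ gives 1 − 0.69 = 0.31
~C: Łukasiewicz ¬ gives 1 − 0.42 = 0.58
~B: Łukasiewicz ¬ gives 1 − 0.94 = 0.06
(~C -> ~B): min(1, 1 − 0.58 + 0.06) = 0.48
(~A & (~C -> ~B)) = min(0.31, 0.48) = 0.31
(~((B & (A -> B)) -> (B & (C | ~C))) -> (~A & (~C -> ~B))): min(1, 1 − 0.36 + 0.31) = 0.95

0.95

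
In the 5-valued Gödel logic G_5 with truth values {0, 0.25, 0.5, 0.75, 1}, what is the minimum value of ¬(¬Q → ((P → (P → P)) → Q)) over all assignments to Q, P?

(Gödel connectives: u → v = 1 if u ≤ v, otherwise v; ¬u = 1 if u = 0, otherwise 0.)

The minimum is attained at Q = 0.25, P = 0:
  ¬Q: Gödel ¬ of 0.25 = 0 (operand ≠ 0)
  (P → P): 0 ≤ 0, so result = 1
  (P → (P → P)): 0 ≤ 1, so result = 1
  ((P → (P → P)) → Q): 1 > 0.25, so result = 0.25
  (¬Q → ((P → (P → P)) → Q)): 0 ≤ 0.25, so result = 1
  ¬(¬Q → ((P → (P → P)) → Q)): Gödel ¬ of 1 = 0 (operand ≠ 0)
Checking all 25 assignments confirms none give a value below 0.00.

0.00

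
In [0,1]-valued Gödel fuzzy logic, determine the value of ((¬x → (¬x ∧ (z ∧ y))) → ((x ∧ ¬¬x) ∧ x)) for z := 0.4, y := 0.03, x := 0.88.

¬x: Gödel ¬ of 0.88 = 0 (operand ≠ 0)
¬x: Gödel ¬ of 0.88 = 0 (operand ≠ 0)
(z ∧ y) = min(0.4, 0.03) = 0.03
(¬x ∧ (z ∧ y)) = min(0, 0.03) = 0
(¬x → (¬x ∧ (z ∧ y))): 0 ≤ 0, so result = 1
¬x: Gödel ¬ of 0.88 = 0 (operand ≠ 0)
¬¬x: Gödel ¬ of 0 = 1 (operand is 0)
(x ∧ ¬¬x) = min(0.88, 1) = 0.88
((x ∧ ¬¬x) ∧ x) = min(0.88, 0.88) = 0.88
((¬x → (¬x ∧ (z ∧ y))) → ((x ∧ ¬¬x) ∧ x)): 1 > 0.88, so result = 0.88

0.88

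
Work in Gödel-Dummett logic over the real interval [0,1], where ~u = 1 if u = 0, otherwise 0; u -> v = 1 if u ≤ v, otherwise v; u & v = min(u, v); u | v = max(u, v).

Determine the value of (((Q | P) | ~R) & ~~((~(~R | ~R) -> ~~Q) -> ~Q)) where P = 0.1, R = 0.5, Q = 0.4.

(Q | P) = max(0.4, 0.1) = 0.4
~R: Gödel ¬ of 0.5 = 0 (operand ≠ 0)
((Q | P) | ~R) = max(0.4, 0) = 0.4
~R: Gödel ¬ of 0.5 = 0 (operand ≠ 0)
~R: Gödel ¬ of 0.5 = 0 (operand ≠ 0)
(~R | ~R) = max(0, 0) = 0
~(~R | ~R): Gödel ¬ of 0 = 1 (operand is 0)
~Q: Gödel ¬ of 0.4 = 0 (operand ≠ 0)
~~Q: Gödel ¬ of 0 = 1 (operand is 0)
(~(~R | ~R) -> ~~Q): 1 ≤ 1, so result = 1
~Q: Gödel ¬ of 0.4 = 0 (operand ≠ 0)
((~(~R | ~R) -> ~~Q) -> ~Q): 1 > 0, so result = 0
~((~(~R | ~R) -> ~~Q) -> ~Q): Gödel ¬ of 0 = 1 (operand is 0)
~~((~(~R | ~R) -> ~~Q) -> ~Q): Gödel ¬ of 1 = 0 (operand ≠ 0)
(((Q | P) | ~R) & ~~((~(~R | ~R) -> ~~Q) -> ~Q)) = min(0.4, 0) = 0

0.00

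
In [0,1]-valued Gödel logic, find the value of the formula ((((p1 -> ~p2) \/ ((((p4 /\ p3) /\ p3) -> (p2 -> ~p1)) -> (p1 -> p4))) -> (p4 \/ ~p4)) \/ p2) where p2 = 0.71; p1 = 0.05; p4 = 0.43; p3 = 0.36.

~p2: Gödel ¬ of 0.71 = 0 (operand ≠ 0)
(p1 -> ~p2): 0.05 > 0, so result = 0
(p4 /\ p3) = min(0.43, 0.36) = 0.36
((p4 /\ p3) /\ p3) = min(0.36, 0.36) = 0.36
~p1: Gödel ¬ of 0.05 = 0 (operand ≠ 0)
(p2 -> ~p1): 0.71 > 0, so result = 0
(((p4 /\ p3) /\ p3) -> (p2 -> ~p1)): 0.36 > 0, so result = 0
(p1 -> p4): 0.05 ≤ 0.43, so result = 1
((((p4 /\ p3) /\ p3) -> (p2 -> ~p1)) -> (p1 -> p4)): 0 ≤ 1, so result = 1
((p1 -> ~p2) \/ ((((p4 /\ p3) /\ p3) -> (p2 -> ~p1)) -> (p1 -> p4))) = max(0, 1) = 1
~p4: Gödel ¬ of 0.43 = 0 (operand ≠ 0)
(p4 \/ ~p4) = max(0.43, 0) = 0.43
(((p1 -> ~p2) \/ ((((p4 /\ p3) /\ p3) -> (p2 -> ~p1)) -> (p1 -> p4))) -> (p4 \/ ~p4)): 1 > 0.43, so result = 0.43
((((p1 -> ~p2) \/ ((((p4 /\ p3) /\ p3) -> (p2 -> ~p1)) -> (p1 -> p4))) -> (p4 \/ ~p4)) \/ p2) = max(0.43, 0.71) = 0.71

0.71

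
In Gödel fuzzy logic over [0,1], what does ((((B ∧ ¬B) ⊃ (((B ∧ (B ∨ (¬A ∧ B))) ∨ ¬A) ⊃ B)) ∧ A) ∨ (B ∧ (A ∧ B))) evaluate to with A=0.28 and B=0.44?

0.28

¬B: Gödel ¬ of 0.44 = 0 (operand ≠ 0)
(B ∧ ¬B) = min(0.44, 0) = 0
¬A: Gödel ¬ of 0.28 = 0 (operand ≠ 0)
(¬A ∧ B) = min(0, 0.44) = 0
(B ∨ (¬A ∧ B)) = max(0.44, 0) = 0.44
(B ∧ (B ∨ (¬A ∧ B))) = min(0.44, 0.44) = 0.44
¬A: Gödel ¬ of 0.28 = 0 (operand ≠ 0)
((B ∧ (B ∨ (¬A ∧ B))) ∨ ¬A) = max(0.44, 0) = 0.44
(((B ∧ (B ∨ (¬A ∧ B))) ∨ ¬A) ⊃ B): 0.44 ≤ 0.44, so result = 1
((B ∧ ¬B) ⊃ (((B ∧ (B ∨ (¬A ∧ B))) ∨ ¬A) ⊃ B)): 0 ≤ 1, so result = 1
(((B ∧ ¬B) ⊃ (((B ∧ (B ∨ (¬A ∧ B))) ∨ ¬A) ⊃ B)) ∧ A) = min(1, 0.28) = 0.28
(A ∧ B) = min(0.28, 0.44) = 0.28
(B ∧ (A ∧ B)) = min(0.44, 0.28) = 0.28
((((B ∧ ¬B) ⊃ (((B ∧ (B ∨ (¬A ∧ B))) ∨ ¬A) ⊃ B)) ∧ A) ∨ (B ∧ (A ∧ B))) = max(0.28, 0.28) = 0.28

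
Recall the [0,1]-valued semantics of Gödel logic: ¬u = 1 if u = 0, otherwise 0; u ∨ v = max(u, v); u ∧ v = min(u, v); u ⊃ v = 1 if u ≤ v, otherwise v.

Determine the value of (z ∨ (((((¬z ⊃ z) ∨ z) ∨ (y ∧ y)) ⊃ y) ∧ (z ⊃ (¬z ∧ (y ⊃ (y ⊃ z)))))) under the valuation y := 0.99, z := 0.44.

0.44

¬z: Gödel ¬ of 0.44 = 0 (operand ≠ 0)
(¬z ⊃ z): 0 ≤ 0.44, so result = 1
((¬z ⊃ z) ∨ z) = max(1, 0.44) = 1
(y ∧ y) = min(0.99, 0.99) = 0.99
(((¬z ⊃ z) ∨ z) ∨ (y ∧ y)) = max(1, 0.99) = 1
((((¬z ⊃ z) ∨ z) ∨ (y ∧ y)) ⊃ y): 1 > 0.99, so result = 0.99
¬z: Gödel ¬ of 0.44 = 0 (operand ≠ 0)
(y ⊃ z): 0.99 > 0.44, so result = 0.44
(y ⊃ (y ⊃ z)): 0.99 > 0.44, so result = 0.44
(¬z ∧ (y ⊃ (y ⊃ z))) = min(0, 0.44) = 0
(z ⊃ (¬z ∧ (y ⊃ (y ⊃ z)))): 0.44 > 0, so result = 0
(((((¬z ⊃ z) ∨ z) ∨ (y ∧ y)) ⊃ y) ∧ (z ⊃ (¬z ∧ (y ⊃ (y ⊃ z))))) = min(0.99, 0) = 0
(z ∨ (((((¬z ⊃ z) ∨ z) ∨ (y ∧ y)) ⊃ y) ∧ (z ⊃ (¬z ∧ (y ⊃ (y ⊃ z)))))) = max(0.44, 0) = 0.44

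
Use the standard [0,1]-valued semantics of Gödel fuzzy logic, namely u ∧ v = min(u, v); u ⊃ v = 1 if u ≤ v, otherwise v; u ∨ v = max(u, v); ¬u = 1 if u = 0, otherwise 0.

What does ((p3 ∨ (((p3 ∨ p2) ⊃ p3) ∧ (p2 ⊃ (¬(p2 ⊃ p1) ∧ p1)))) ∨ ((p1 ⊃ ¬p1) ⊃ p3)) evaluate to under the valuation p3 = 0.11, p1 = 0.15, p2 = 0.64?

(p3 ∨ p2) = max(0.11, 0.64) = 0.64
((p3 ∨ p2) ⊃ p3): 0.64 > 0.11, so result = 0.11
(p2 ⊃ p1): 0.64 > 0.15, so result = 0.15
¬(p2 ⊃ p1): Gödel ¬ of 0.15 = 0 (operand ≠ 0)
(¬(p2 ⊃ p1) ∧ p1) = min(0, 0.15) = 0
(p2 ⊃ (¬(p2 ⊃ p1) ∧ p1)): 0.64 > 0, so result = 0
(((p3 ∨ p2) ⊃ p3) ∧ (p2 ⊃ (¬(p2 ⊃ p1) ∧ p1))) = min(0.11, 0) = 0
(p3 ∨ (((p3 ∨ p2) ⊃ p3) ∧ (p2 ⊃ (¬(p2 ⊃ p1) ∧ p1)))) = max(0.11, 0) = 0.11
¬p1: Gödel ¬ of 0.15 = 0 (operand ≠ 0)
(p1 ⊃ ¬p1): 0.15 > 0, so result = 0
((p1 ⊃ ¬p1) ⊃ p3): 0 ≤ 0.11, so result = 1
((p3 ∨ (((p3 ∨ p2) ⊃ p3) ∧ (p2 ⊃ (¬(p2 ⊃ p1) ∧ p1)))) ∨ ((p1 ⊃ ¬p1) ⊃ p3)) = max(0.11, 1) = 1

1.00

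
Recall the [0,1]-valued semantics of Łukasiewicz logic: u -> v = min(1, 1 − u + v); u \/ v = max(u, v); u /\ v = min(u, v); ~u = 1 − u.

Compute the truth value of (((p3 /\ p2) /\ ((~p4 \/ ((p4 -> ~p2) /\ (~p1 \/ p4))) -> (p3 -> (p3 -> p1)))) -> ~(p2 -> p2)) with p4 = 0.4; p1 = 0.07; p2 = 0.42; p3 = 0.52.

(p3 /\ p2) = min(0.52, 0.42) = 0.42
~p4: Łukasiewicz ¬ gives 1 − 0.4 = 0.6
~p2: Łukasiewicz ¬ gives 1 − 0.42 = 0.58
(p4 -> ~p2): min(1, 1 − 0.4 + 0.58) = 1
~p1: Łukasiewicz ¬ gives 1 − 0.07 = 0.93
(~p1 \/ p4) = max(0.93, 0.4) = 0.93
((p4 -> ~p2) /\ (~p1 \/ p4)) = min(1, 0.93) = 0.93
(~p4 \/ ((p4 -> ~p2) /\ (~p1 \/ p4))) = max(0.6, 0.93) = 0.93
(p3 -> p1): min(1, 1 − 0.52 + 0.07) = 0.55
(p3 -> (p3 -> p1)): min(1, 1 − 0.52 + 0.55) = 1
((~p4 \/ ((p4 -> ~p2) /\ (~p1 \/ p4))) -> (p3 -> (p3 -> p1))): min(1, 1 − 0.93 + 1) = 1
((p3 /\ p2) /\ ((~p4 \/ ((p4 -> ~p2) /\ (~p1 \/ p4))) -> (p3 -> (p3 -> p1)))) = min(0.42, 1) = 0.42
(p2 -> p2): min(1, 1 − 0.42 + 0.42) = 1
~(p2 -> p2): Łukasiewicz ¬ gives 1 − 1 = 0
(((p3 /\ p2) /\ ((~p4 \/ ((p4 -> ~p2) /\ (~p1 \/ p4))) -> (p3 -> (p3 -> p1)))) -> ~(p2 -> p2)): min(1, 1 − 0.42 + 0) = 0.58

0.58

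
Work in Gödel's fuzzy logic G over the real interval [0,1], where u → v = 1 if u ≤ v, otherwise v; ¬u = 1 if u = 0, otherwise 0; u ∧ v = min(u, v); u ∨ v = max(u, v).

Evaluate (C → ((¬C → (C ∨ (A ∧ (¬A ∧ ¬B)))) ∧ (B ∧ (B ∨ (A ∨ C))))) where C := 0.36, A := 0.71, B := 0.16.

¬C: Gödel ¬ of 0.36 = 0 (operand ≠ 0)
¬A: Gödel ¬ of 0.71 = 0 (operand ≠ 0)
¬B: Gödel ¬ of 0.16 = 0 (operand ≠ 0)
(¬A ∧ ¬B) = min(0, 0) = 0
(A ∧ (¬A ∧ ¬B)) = min(0.71, 0) = 0
(C ∨ (A ∧ (¬A ∧ ¬B))) = max(0.36, 0) = 0.36
(¬C → (C ∨ (A ∧ (¬A ∧ ¬B)))): 0 ≤ 0.36, so result = 1
(A ∨ C) = max(0.71, 0.36) = 0.71
(B ∨ (A ∨ C)) = max(0.16, 0.71) = 0.71
(B ∧ (B ∨ (A ∨ C))) = min(0.16, 0.71) = 0.16
((¬C → (C ∨ (A ∧ (¬A ∧ ¬B)))) ∧ (B ∧ (B ∨ (A ∨ C)))) = min(1, 0.16) = 0.16
(C → ((¬C → (C ∨ (A ∧ (¬A ∧ ¬B)))) ∧ (B ∧ (B ∨ (A ∨ C))))): 0.36 > 0.16, so result = 0.16

0.16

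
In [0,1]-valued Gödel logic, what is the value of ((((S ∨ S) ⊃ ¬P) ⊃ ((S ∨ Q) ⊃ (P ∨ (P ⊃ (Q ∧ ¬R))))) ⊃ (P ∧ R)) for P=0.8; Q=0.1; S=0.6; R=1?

(S ∨ S) = max(0.6, 0.6) = 0.6
¬P: Gödel ¬ of 0.8 = 0 (operand ≠ 0)
((S ∨ S) ⊃ ¬P): 0.6 > 0, so result = 0
(S ∨ Q) = max(0.6, 0.1) = 0.6
¬R: Gödel ¬ of 1 = 0 (operand ≠ 0)
(Q ∧ ¬R) = min(0.1, 0) = 0
(P ⊃ (Q ∧ ¬R)): 0.8 > 0, so result = 0
(P ∨ (P ⊃ (Q ∧ ¬R))) = max(0.8, 0) = 0.8
((S ∨ Q) ⊃ (P ∨ (P ⊃ (Q ∧ ¬R)))): 0.6 ≤ 0.8, so result = 1
(((S ∨ S) ⊃ ¬P) ⊃ ((S ∨ Q) ⊃ (P ∨ (P ⊃ (Q ∧ ¬R))))): 0 ≤ 1, so result = 1
(P ∧ R) = min(0.8, 1) = 0.8
((((S ∨ S) ⊃ ¬P) ⊃ ((S ∨ Q) ⊃ (P ∨ (P ⊃ (Q ∧ ¬R))))) ⊃ (P ∧ R)): 1 > 0.8, so result = 0.8

0.80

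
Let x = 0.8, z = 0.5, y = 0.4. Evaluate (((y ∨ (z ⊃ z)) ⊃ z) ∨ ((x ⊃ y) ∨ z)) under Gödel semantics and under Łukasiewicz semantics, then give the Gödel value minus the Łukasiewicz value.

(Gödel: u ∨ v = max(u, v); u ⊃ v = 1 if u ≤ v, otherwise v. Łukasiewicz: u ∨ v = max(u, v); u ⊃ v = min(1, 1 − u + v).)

-0.10

Gödel evaluation:
  (z ⊃ z): 0.5 ≤ 0.5, so result = 1
  (y ∨ (z ⊃ z)) = max(0.4, 1) = 1
  ((y ∨ (z ⊃ z)) ⊃ z): 1 > 0.5, so result = 0.5
  (x ⊃ y): 0.8 > 0.4, so result = 0.4
  ((x ⊃ y) ∨ z) = max(0.4, 0.5) = 0.5
  (((y ∨ (z ⊃ z)) ⊃ z) ∨ ((x ⊃ y) ∨ z)) = max(0.5, 0.5) = 0.5
  Gödel value = 0.5
Łukasiewicz evaluation:
  (z ⊃ z): min(1, 1 − 0.5 + 0.5) = 1
  (y ∨ (z ⊃ z)) = max(0.4, 1) = 1
  ((y ∨ (z ⊃ z)) ⊃ z): min(1, 1 − 1 + 0.5) = 0.5
  (x ⊃ y): min(1, 1 − 0.8 + 0.4) = 0.6
  ((x ⊃ y) ∨ z) = max(0.6, 0.5) = 0.6
  (((y ∨ (z ⊃ z)) ⊃ z) ∨ ((x ⊃ y) ∨ z)) = max(0.5, 0.6) = 0.6
  Łukasiewicz value = 0.6
Difference: 0.5 − 0.6 = -0.10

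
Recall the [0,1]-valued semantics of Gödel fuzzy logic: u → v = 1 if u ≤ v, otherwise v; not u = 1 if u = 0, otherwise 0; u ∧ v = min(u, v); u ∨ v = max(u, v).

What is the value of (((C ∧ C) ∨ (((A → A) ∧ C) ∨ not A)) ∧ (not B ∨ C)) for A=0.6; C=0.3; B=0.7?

(C ∧ C) = min(0.3, 0.3) = 0.3
(A → A): 0.6 ≤ 0.6, so result = 1
((A → A) ∧ C) = min(1, 0.3) = 0.3
not A: Gödel ¬ of 0.6 = 0 (operand ≠ 0)
(((A → A) ∧ C) ∨ not A) = max(0.3, 0) = 0.3
((C ∧ C) ∨ (((A → A) ∧ C) ∨ not A)) = max(0.3, 0.3) = 0.3
not B: Gödel ¬ of 0.7 = 0 (operand ≠ 0)
(not B ∨ C) = max(0, 0.3) = 0.3
(((C ∧ C) ∨ (((A → A) ∧ C) ∨ not A)) ∧ (not B ∨ C)) = min(0.3, 0.3) = 0.3

0.30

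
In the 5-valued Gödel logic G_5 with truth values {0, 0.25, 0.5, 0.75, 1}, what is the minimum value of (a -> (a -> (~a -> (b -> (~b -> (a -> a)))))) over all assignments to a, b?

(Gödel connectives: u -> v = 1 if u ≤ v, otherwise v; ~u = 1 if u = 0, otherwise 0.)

1.00

Every assignment gives 1. For instance at a = 0, b = 0:
  ~a: Gödel ¬ of 0 = 1 (operand is 0)
  ~b: Gödel ¬ of 0 = 1 (operand is 0)
  (a -> a): 0 ≤ 0, so result = 1
  (~b -> (a -> a)): 1 ≤ 1, so result = 1
  (b -> (~b -> (a -> a))): 0 ≤ 1, so result = 1
  (~a -> (b -> (~b -> (a -> a)))): 1 ≤ 1, so result = 1
  (a -> (~a -> (b -> (~b -> (a -> a))))): 0 ≤ 1, so result = 1
  (a -> (a -> (~a -> (b -> (~b -> (a -> a)))))): 0 ≤ 1, so result = 1
All 25 assignments give value 1 — the formula is a G_5-tautology.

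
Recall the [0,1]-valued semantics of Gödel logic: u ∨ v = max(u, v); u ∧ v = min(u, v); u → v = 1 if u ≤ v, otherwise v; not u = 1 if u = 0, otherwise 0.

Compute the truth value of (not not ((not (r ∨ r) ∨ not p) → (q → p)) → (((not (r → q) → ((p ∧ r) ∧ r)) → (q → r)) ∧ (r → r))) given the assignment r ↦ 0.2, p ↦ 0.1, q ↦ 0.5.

0.20

(r ∨ r) = max(0.2, 0.2) = 0.2
not (r ∨ r): Gödel ¬ of 0.2 = 0 (operand ≠ 0)
not p: Gödel ¬ of 0.1 = 0 (operand ≠ 0)
(not (r ∨ r) ∨ not p) = max(0, 0) = 0
(q → p): 0.5 > 0.1, so result = 0.1
((not (r ∨ r) ∨ not p) → (q → p)): 0 ≤ 0.1, so result = 1
not ((not (r ∨ r) ∨ not p) → (q → p)): Gödel ¬ of 1 = 0 (operand ≠ 0)
not not ((not (r ∨ r) ∨ not p) → (q → p)): Gödel ¬ of 0 = 1 (operand is 0)
(r → q): 0.2 ≤ 0.5, so result = 1
not (r → q): Gödel ¬ of 1 = 0 (operand ≠ 0)
(p ∧ r) = min(0.1, 0.2) = 0.1
((p ∧ r) ∧ r) = min(0.1, 0.2) = 0.1
(not (r → q) → ((p ∧ r) ∧ r)): 0 ≤ 0.1, so result = 1
(q → r): 0.5 > 0.2, so result = 0.2
((not (r → q) → ((p ∧ r) ∧ r)) → (q → r)): 1 > 0.2, so result = 0.2
(r → r): 0.2 ≤ 0.2, so result = 1
(((not (r → q) → ((p ∧ r) ∧ r)) → (q → r)) ∧ (r → r)) = min(0.2, 1) = 0.2
(not not ((not (r ∨ r) ∨ not p) → (q → p)) → (((not (r → q) → ((p ∧ r) ∧ r)) → (q → r)) ∧ (r → r))): 1 > 0.2, so result = 0.2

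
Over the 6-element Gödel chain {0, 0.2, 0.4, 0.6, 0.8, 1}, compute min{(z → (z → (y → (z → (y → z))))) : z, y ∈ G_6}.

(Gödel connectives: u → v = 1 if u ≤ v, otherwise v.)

1.00

Every assignment gives 1. For instance at z = 0, y = 0:
  (y → z): 0 ≤ 0, so result = 1
  (z → (y → z)): 0 ≤ 1, so result = 1
  (y → (z → (y → z))): 0 ≤ 1, so result = 1
  (z → (y → (z → (y → z)))): 0 ≤ 1, so result = 1
  (z → (z → (y → (z → (y → z))))): 0 ≤ 1, so result = 1
All 36 assignments give value 1 — the formula is a G_6-tautology.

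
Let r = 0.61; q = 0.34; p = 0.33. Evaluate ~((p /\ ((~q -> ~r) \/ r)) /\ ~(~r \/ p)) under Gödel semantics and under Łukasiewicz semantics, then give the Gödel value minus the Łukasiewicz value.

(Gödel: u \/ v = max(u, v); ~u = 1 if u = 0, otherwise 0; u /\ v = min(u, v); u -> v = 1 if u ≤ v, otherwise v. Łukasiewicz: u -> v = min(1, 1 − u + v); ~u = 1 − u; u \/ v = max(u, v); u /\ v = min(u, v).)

0.33

Gödel evaluation:
  ~q: Gödel ¬ of 0.34 = 0 (operand ≠ 0)
  ~r: Gödel ¬ of 0.61 = 0 (operand ≠ 0)
  (~q -> ~r): 0 ≤ 0, so result = 1
  ((~q -> ~r) \/ r) = max(1, 0.61) = 1
  (p /\ ((~q -> ~r) \/ r)) = min(0.33, 1) = 0.33
  ~r: Gödel ¬ of 0.61 = 0 (operand ≠ 0)
  (~r \/ p) = max(0, 0.33) = 0.33
  ~(~r \/ p): Gödel ¬ of 0.33 = 0 (operand ≠ 0)
  ((p /\ ((~q -> ~r) \/ r)) /\ ~(~r \/ p)) = min(0.33, 0) = 0
  ~((p /\ ((~q -> ~r) \/ r)) /\ ~(~r \/ p)): Gödel ¬ of 0 = 1 (operand is 0)
  Gödel value = 1
Łukasiewicz evaluation:
  ~q: Łukasiewicz ¬ gives 1 − 0.34 = 0.66
  ~r: Łukasiewicz ¬ gives 1 − 0.61 = 0.39
  (~q -> ~r): min(1, 1 − 0.66 + 0.39) = 0.73
  ((~q -> ~r) \/ r) = max(0.73, 0.61) = 0.73
  (p /\ ((~q -> ~r) \/ r)) = min(0.33, 0.73) = 0.33
  ~r: Łukasiewicz ¬ gives 1 − 0.61 = 0.39
  (~r \/ p) = max(0.39, 0.33) = 0.39
  ~(~r \/ p): Łukasiewicz ¬ gives 1 − 0.39 = 0.61
  ((p /\ ((~q -> ~r) \/ r)) /\ ~(~r \/ p)) = min(0.33, 0.61) = 0.33
  ~((p /\ ((~q -> ~r) \/ r)) /\ ~(~r \/ p)): Łukasiewicz ¬ gives 1 − 0.33 = 0.67
  Łukasiewicz value = 0.67
Difference: 1 − 0.67 = 0.33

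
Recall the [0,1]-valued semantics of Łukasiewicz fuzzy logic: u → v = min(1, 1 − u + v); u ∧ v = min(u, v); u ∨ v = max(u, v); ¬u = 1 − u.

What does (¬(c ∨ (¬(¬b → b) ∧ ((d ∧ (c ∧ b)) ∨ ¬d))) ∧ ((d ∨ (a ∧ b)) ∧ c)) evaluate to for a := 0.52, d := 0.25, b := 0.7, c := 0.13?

¬b: Łukasiewicz ¬ gives 1 − 0.7 = 0.3
(¬b → b): min(1, 1 − 0.3 + 0.7) = 1
¬(¬b → b): Łukasiewicz ¬ gives 1 − 1 = 0
(c ∧ b) = min(0.13, 0.7) = 0.13
(d ∧ (c ∧ b)) = min(0.25, 0.13) = 0.13
¬d: Łukasiewicz ¬ gives 1 − 0.25 = 0.75
((d ∧ (c ∧ b)) ∨ ¬d) = max(0.13, 0.75) = 0.75
(¬(¬b → b) ∧ ((d ∧ (c ∧ b)) ∨ ¬d)) = min(0, 0.75) = 0
(c ∨ (¬(¬b → b) ∧ ((d ∧ (c ∧ b)) ∨ ¬d))) = max(0.13, 0) = 0.13
¬(c ∨ (¬(¬b → b) ∧ ((d ∧ (c ∧ b)) ∨ ¬d))): Łukasiewicz ¬ gives 1 − 0.13 = 0.87
(a ∧ b) = min(0.52, 0.7) = 0.52
(d ∨ (a ∧ b)) = max(0.25, 0.52) = 0.52
((d ∨ (a ∧ b)) ∧ c) = min(0.52, 0.13) = 0.13
(¬(c ∨ (¬(¬b → b) ∧ ((d ∧ (c ∧ b)) ∨ ¬d))) ∧ ((d ∨ (a ∧ b)) ∧ c)) = min(0.87, 0.13) = 0.13

0.13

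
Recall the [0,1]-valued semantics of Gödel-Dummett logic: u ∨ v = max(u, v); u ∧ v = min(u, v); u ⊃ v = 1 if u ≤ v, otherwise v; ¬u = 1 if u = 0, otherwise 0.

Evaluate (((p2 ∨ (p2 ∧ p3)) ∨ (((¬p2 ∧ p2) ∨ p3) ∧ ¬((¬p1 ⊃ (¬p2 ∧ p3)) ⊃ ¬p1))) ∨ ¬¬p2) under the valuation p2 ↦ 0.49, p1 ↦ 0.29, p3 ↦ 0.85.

1.00

(p2 ∧ p3) = min(0.49, 0.85) = 0.49
(p2 ∨ (p2 ∧ p3)) = max(0.49, 0.49) = 0.49
¬p2: Gödel ¬ of 0.49 = 0 (operand ≠ 0)
(¬p2 ∧ p2) = min(0, 0.49) = 0
((¬p2 ∧ p2) ∨ p3) = max(0, 0.85) = 0.85
¬p1: Gödel ¬ of 0.29 = 0 (operand ≠ 0)
¬p2: Gödel ¬ of 0.49 = 0 (operand ≠ 0)
(¬p2 ∧ p3) = min(0, 0.85) = 0
(¬p1 ⊃ (¬p2 ∧ p3)): 0 ≤ 0, so result = 1
¬p1: Gödel ¬ of 0.29 = 0 (operand ≠ 0)
((¬p1 ⊃ (¬p2 ∧ p3)) ⊃ ¬p1): 1 > 0, so result = 0
¬((¬p1 ⊃ (¬p2 ∧ p3)) ⊃ ¬p1): Gödel ¬ of 0 = 1 (operand is 0)
(((¬p2 ∧ p2) ∨ p3) ∧ ¬((¬p1 ⊃ (¬p2 ∧ p3)) ⊃ ¬p1)) = min(0.85, 1) = 0.85
((p2 ∨ (p2 ∧ p3)) ∨ (((¬p2 ∧ p2) ∨ p3) ∧ ¬((¬p1 ⊃ (¬p2 ∧ p3)) ⊃ ¬p1))) = max(0.49, 0.85) = 0.85
¬p2: Gödel ¬ of 0.49 = 0 (operand ≠ 0)
¬¬p2: Gödel ¬ of 0 = 1 (operand is 0)
(((p2 ∨ (p2 ∧ p3)) ∨ (((¬p2 ∧ p2) ∨ p3) ∧ ¬((¬p1 ⊃ (¬p2 ∧ p3)) ⊃ ¬p1))) ∨ ¬¬p2) = max(0.85, 1) = 1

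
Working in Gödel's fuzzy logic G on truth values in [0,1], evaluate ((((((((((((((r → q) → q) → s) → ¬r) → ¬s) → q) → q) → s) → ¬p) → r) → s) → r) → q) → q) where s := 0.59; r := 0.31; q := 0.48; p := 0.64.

0.48

(r → q): 0.31 ≤ 0.48, so result = 1
((r → q) → q): 1 > 0.48, so result = 0.48
(((r → q) → q) → s): 0.48 ≤ 0.59, so result = 1
¬r: Gödel ¬ of 0.31 = 0 (operand ≠ 0)
((((r → q) → q) → s) → ¬r): 1 > 0, so result = 0
¬s: Gödel ¬ of 0.59 = 0 (operand ≠ 0)
(((((r → q) → q) → s) → ¬r) → ¬s): 0 ≤ 0, so result = 1
((((((r → q) → q) → s) → ¬r) → ¬s) → q): 1 > 0.48, so result = 0.48
(((((((r → q) → q) → s) → ¬r) → ¬s) → q) → q): 0.48 ≤ 0.48, so result = 1
((((((((r → q) → q) → s) → ¬r) → ¬s) → q) → q) → s): 1 > 0.59, so result = 0.59
¬p: Gödel ¬ of 0.64 = 0 (operand ≠ 0)
(((((((((r → q) → q) → s) → ¬r) → ¬s) → q) → q) → s) → ¬p): 0.59 > 0, so result = 0
((((((((((r → q) → q) → s) → ¬r) → ¬s) → q) → q) → s) → ¬p) → r): 0 ≤ 0.31, so result = 1
(((((((((((r → q) → q) → s) → ¬r) → ¬s) → q) → q) → s) → ¬p) → r) → s): 1 > 0.59, so result = 0.59
((((((((((((r → q) → q) → s) → ¬r) → ¬s) → q) → q) → s) → ¬p) → r) → s) → r): 0.59 > 0.31, so result = 0.31
(((((((((((((r → q) → q) → s) → ¬r) → ¬s) → q) → q) → s) → ¬p) → r) → s) → r) → q): 0.31 ≤ 0.48, so result = 1
((((((((((((((r → q) → q) → s) → ¬r) → ¬s) → q) → q) → s) → ¬p) → r) → s) → r) → q) → q): 1 > 0.48, so result = 0.48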